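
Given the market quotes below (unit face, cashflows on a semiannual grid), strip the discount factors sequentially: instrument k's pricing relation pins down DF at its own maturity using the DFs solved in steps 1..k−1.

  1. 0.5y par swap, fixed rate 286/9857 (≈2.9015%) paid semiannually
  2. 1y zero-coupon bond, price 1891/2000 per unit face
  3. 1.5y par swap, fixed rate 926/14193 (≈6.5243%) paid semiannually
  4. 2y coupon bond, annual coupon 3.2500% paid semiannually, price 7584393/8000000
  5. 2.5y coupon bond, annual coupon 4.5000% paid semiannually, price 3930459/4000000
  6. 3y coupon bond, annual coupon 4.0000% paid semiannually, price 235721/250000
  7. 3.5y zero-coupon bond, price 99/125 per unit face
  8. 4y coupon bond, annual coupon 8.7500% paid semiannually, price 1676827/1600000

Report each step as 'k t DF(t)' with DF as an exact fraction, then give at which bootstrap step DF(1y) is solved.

step 1 [0.5y] swap r/2=143/9857: DF=(1 − 143/9857·(0))/(1+143/9857) = 9857/10000 ≈ 0.985700
step 2 [1y] zero: DF = P = 1891/2000 ≈ 0.945500
step 3 [1.5y] swap r/2=463/14193: DF=(1 − 463/14193·(0.985700+0.945500))/(1+463/14193) = 4537/5000 ≈ 0.907400
step 4 [2y] bond c/2=13/800: DF=(7584393/8000000 − 13/800·(0.985700+0.945500+0.907400))/(1+13/800) = 71/80 ≈ 0.887500
step 5 [2.5y] bond c/2=9/400: DF=(3930459/4000000 − 9/400·(0.985700+0.945500+0.907400+0.887500))/(1+9/400) = 879/1000 ≈ 0.879000
step 6 [3y] bond c/2=1/50: DF=(235721/250000 − 1/50·(0.985700+0.945500+0.907400+0.887500+0.879000))/(1+1/50) = 8341/10000 ≈ 0.834100
step 7 [3.5y] zero: DF = P = 99/125 ≈ 0.792000
step 8 [4y] bond c/2=7/160: DF=(1676827/1600000 − 7/160·(0.985700+0.945500+0.907400+0.887500+0.879000+0.834100+0.792000))/(1+7/160) = 7429/10000 ≈ 0.742900

1 1/2 9857/10000
2 1 1891/2000
3 3/2 4537/5000
4 2 71/80
5 5/2 879/1000
6 3 8341/10000
7 7/2 99/125
8 4 7429/10000
DF(1y) is solved at step 2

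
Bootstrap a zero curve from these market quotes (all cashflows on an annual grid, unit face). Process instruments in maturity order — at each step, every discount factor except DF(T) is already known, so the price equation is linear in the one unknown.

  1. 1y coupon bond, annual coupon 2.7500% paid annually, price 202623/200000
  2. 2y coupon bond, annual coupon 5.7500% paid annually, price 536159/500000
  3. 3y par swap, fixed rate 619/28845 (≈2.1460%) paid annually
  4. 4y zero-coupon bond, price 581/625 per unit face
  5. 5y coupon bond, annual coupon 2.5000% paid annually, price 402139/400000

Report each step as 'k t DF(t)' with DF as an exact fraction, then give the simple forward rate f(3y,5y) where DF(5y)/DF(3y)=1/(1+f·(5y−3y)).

step 1 [1y] bond c/1=11/400: DF=(202623/200000 − 11/400·(0))/(1+11/400) = 493/500 ≈ 0.986000
step 2 [2y] bond c/1=23/400: DF=(536159/500000 − 23/400·(0.986000))/(1+23/400) = 2401/2500 ≈ 0.960400
step 3 [3y] swap r/1=619/28845: DF=(1 − 619/28845·(0.986000+0.960400))/(1+619/28845) = 9381/10000 ≈ 0.938100
step 4 [4y] zero: DF = P = 581/625 ≈ 0.929600
step 5 [5y] bond c/1=1/40: DF=(402139/400000 − 1/40·(0.986000+0.960400+0.938100+0.929600))/(1+1/40) = 4439/5000 ≈ 0.887800

1 1 493/500
2 2 2401/2500
3 3 9381/10000
4 4 581/625
5 5 4439/5000
f(3y,5y) = ((9381/10000)/(4439/5000) − 1)/(2) = 503/17756 ≈ 2.8328%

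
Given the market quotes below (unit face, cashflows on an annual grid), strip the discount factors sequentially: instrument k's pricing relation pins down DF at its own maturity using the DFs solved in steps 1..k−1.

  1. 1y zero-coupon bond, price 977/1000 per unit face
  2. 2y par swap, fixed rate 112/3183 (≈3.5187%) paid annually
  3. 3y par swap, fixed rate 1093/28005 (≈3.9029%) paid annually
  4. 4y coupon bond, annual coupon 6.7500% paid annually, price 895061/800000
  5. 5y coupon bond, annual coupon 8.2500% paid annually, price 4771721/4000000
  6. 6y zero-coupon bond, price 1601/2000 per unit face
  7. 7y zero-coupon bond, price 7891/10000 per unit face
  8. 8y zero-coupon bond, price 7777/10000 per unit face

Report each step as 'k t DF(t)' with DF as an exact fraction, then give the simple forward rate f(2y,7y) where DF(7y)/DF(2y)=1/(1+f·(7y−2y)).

1 1 977/1000
2 2 583/625
3 3 8907/10000
4 4 871/1000
5 5 4111/5000
6 6 1601/2000
7 7 7891/10000
8 8 7777/10000
f(2y,7y) = ((583/625)/(7891/10000) − 1)/(5) = 1437/39455 ≈ 3.6421%

step 1 [1y] zero: DF = P = 977/1000 ≈ 0.977000
step 2 [2y] swap r/1=112/3183: DF=(1 − 112/3183·(0.977000))/(1+112/3183) = 583/625 ≈ 0.932800
step 3 [3y] swap r/1=1093/28005: DF=(1 − 1093/28005·(0.977000+0.932800))/(1+1093/28005) = 8907/10000 ≈ 0.890700
step 4 [4y] bond c/1=27/400: DF=(895061/800000 − 27/400·(0.977000+0.932800+0.890700))/(1+27/400) = 871/1000 ≈ 0.871000
step 5 [5y] bond c/1=33/400: DF=(4771721/4000000 − 33/400·(0.977000+0.932800+0.890700+0.871000))/(1+33/400) = 4111/5000 ≈ 0.822200
step 6 [6y] zero: DF = P = 1601/2000 ≈ 0.800500
step 7 [7y] zero: DF = P = 7891/10000 ≈ 0.789100
step 8 [8y] zero: DF = P = 7777/10000 ≈ 0.777700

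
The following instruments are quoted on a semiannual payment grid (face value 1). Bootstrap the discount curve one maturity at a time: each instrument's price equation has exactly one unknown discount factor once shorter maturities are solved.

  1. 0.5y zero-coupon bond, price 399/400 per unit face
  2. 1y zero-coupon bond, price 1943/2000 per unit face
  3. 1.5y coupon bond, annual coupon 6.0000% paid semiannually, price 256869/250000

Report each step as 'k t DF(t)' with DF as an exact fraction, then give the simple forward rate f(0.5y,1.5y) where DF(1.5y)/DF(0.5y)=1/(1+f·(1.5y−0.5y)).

1 1/2 399/400
2 1 1943/2000
3 3/2 4701/5000
f(0.5y,1.5y) = ((399/400)/(4701/5000) − 1)/(1) = 191/3134 ≈ 6.0944%

step 1 [0.5y] zero: DF = P = 399/400 ≈ 0.997500
step 2 [1y] zero: DF = P = 1943/2000 ≈ 0.971500
step 3 [1.5y] bond c/2=3/100: DF=(256869/250000 − 3/100·(0.997500+0.971500))/(1+3/100) = 4701/5000 ≈ 0.940200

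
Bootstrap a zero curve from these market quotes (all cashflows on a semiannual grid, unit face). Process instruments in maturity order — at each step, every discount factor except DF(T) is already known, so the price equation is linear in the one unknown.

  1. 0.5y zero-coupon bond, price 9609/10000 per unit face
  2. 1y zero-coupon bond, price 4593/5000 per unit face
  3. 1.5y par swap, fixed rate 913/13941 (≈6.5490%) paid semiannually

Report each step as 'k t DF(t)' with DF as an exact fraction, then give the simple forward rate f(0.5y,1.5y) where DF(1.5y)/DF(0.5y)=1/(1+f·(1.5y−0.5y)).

step 1 [0.5y] zero: DF = P = 9609/10000 ≈ 0.960900
step 2 [1y] zero: DF = P = 4593/5000 ≈ 0.918600
step 3 [1.5y] swap r/2=913/27882: DF=(1 − 913/27882·(0.960900+0.918600))/(1+913/27882) = 9087/10000 ≈ 0.908700

1 1/2 9609/10000
2 1 4593/5000
3 3/2 9087/10000
f(0.5y,1.5y) = ((9609/10000)/(9087/10000) − 1)/(1) = 174/3029 ≈ 5.7445%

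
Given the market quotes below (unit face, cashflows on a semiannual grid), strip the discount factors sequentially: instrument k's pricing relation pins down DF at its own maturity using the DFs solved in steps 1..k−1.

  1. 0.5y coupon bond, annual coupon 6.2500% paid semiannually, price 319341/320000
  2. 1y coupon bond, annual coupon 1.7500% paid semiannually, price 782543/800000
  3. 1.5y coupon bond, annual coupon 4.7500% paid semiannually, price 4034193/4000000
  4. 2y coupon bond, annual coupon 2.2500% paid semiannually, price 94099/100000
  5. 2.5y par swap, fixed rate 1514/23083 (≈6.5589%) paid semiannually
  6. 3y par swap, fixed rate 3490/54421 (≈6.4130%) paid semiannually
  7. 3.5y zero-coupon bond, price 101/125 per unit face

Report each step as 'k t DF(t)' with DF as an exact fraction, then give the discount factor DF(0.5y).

step 1 [0.5y] bond c/2=1/32: DF=(319341/320000 − 1/32·(0))/(1+1/32) = 9677/10000 ≈ 0.967700
step 2 [1y] bond c/2=7/800: DF=(782543/800000 − 7/800·(0.967700))/(1+7/800) = 9613/10000 ≈ 0.961300
step 3 [1.5y] bond c/2=19/800: DF=(4034193/4000000 − 19/800·(0.967700+0.961300))/(1+19/800) = 2351/2500 ≈ 0.940400
step 4 [2y] bond c/2=9/800: DF=(94099/100000 − 9/800·(0.967700+0.961300+0.940400))/(1+9/800) = 4493/5000 ≈ 0.898600
step 5 [2.5y] swap r/2=757/23083: DF=(1 − 757/23083·(0.967700+0.961300+0.940400+0.898600))/(1+757/23083) = 4243/5000 ≈ 0.848600
step 6 [3y] swap r/2=1745/54421: DF=(1 − 1745/54421·(0.967700+0.961300+0.940400+0.898600+0.848600))/(1+1745/54421) = 1651/2000 ≈ 0.825500
step 7 [3.5y] zero: DF = P = 101/125 ≈ 0.808000

1 1/2 9677/10000
2 1 9613/10000
3 3/2 2351/2500
4 2 4493/5000
5 5/2 4243/5000
6 3 1651/2000
7 7/2 101/125
DF(0.5y) = 9677/10000 ≈ 0.967700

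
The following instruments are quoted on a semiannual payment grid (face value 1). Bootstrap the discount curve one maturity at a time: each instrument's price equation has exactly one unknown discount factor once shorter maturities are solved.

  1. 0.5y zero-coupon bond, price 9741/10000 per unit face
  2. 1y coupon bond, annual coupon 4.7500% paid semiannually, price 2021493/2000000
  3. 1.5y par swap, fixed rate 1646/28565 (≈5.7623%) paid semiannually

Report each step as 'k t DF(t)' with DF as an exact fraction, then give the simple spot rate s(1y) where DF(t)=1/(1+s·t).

step 1 [0.5y] zero: DF = P = 9741/10000 ≈ 0.974100
step 2 [1y] bond c/2=19/800: DF=(2021493/2000000 − 19/800·(0.974100))/(1+19/800) = 9647/10000 ≈ 0.964700
step 3 [1.5y] swap r/2=823/28565: DF=(1 − 823/28565·(0.974100+0.964700))/(1+823/28565) = 9177/10000 ≈ 0.917700

1 1/2 9741/10000
2 1 9647/10000
3 3/2 9177/10000
s(1y) = (1/(9647/10000) − 1)/(1) = 353/9647 ≈ 3.6592%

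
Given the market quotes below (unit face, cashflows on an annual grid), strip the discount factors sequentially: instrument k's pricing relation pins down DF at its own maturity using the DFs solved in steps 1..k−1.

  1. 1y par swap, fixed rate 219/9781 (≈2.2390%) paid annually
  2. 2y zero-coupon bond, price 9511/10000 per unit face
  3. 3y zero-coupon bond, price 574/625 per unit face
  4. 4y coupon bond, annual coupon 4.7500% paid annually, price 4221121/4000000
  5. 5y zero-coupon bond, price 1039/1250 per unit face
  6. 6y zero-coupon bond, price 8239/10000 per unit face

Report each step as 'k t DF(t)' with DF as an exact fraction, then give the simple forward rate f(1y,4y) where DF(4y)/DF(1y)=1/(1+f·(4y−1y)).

step 1 [1y] swap r/1=219/9781: DF=(1 − 219/9781·(0))/(1+219/9781) = 9781/10000 ≈ 0.978100
step 2 [2y] zero: DF = P = 9511/10000 ≈ 0.951100
step 3 [3y] zero: DF = P = 574/625 ≈ 0.918400
step 4 [4y] bond c/1=19/400: DF=(4221121/4000000 − 19/400·(0.978100+0.951100+0.918400))/(1+19/400) = 8783/10000 ≈ 0.878300
step 5 [5y] zero: DF = P = 1039/1250 ≈ 0.831200
step 6 [6y] zero: DF = P = 8239/10000 ≈ 0.823900

1 1 9781/10000
2 2 9511/10000
3 3 574/625
4 4 8783/10000
5 5 1039/1250
6 6 8239/10000
f(1y,4y) = ((9781/10000)/(8783/10000) − 1)/(3) = 998/26349 ≈ 3.7876%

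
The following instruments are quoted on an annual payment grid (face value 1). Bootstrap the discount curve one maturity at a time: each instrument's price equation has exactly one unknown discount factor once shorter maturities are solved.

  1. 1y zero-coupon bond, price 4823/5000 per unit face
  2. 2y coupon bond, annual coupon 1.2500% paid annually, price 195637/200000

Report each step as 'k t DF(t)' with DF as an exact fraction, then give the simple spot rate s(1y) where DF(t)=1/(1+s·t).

step 1 [1y] zero: DF = P = 4823/5000 ≈ 0.964600
step 2 [2y] bond c/1=1/80: DF=(195637/200000 − 1/80·(0.964600))/(1+1/80) = 4771/5000 ≈ 0.954200

1 1 4823/5000
2 2 4771/5000
s(1y) = (1/(4823/5000) − 1)/(1) = 177/4823 ≈ 3.6699%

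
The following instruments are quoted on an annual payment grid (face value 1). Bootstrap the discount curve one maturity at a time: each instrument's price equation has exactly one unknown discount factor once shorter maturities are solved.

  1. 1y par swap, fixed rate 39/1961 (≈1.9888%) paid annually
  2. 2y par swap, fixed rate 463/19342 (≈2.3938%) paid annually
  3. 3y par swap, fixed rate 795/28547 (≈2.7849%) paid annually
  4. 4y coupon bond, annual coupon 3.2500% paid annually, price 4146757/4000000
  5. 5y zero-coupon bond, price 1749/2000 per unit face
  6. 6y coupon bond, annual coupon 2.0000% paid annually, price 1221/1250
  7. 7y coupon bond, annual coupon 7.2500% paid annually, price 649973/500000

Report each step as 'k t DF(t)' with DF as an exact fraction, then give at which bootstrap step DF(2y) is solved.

step 1 [1y] swap r/1=39/1961: DF=(1 − 39/1961·(0))/(1+39/1961) = 1961/2000 ≈ 0.980500
step 2 [2y] swap r/1=463/19342: DF=(1 − 463/19342·(0.980500))/(1+463/19342) = 9537/10000 ≈ 0.953700
step 3 [3y] swap r/1=795/28547: DF=(1 − 795/28547·(0.980500+0.953700))/(1+795/28547) = 1841/2000 ≈ 0.920500
step 4 [4y] bond c/1=13/400: DF=(4146757/4000000 − 13/400·(0.980500+0.953700+0.920500))/(1+13/400) = 4571/5000 ≈ 0.914200
step 5 [5y] zero: DF = P = 1749/2000 ≈ 0.874500
step 6 [6y] bond c/1=1/50: DF=(1221/1250 − 1/50·(0.980500+0.953700+0.920500+0.914200+0.874500))/(1+1/50) = 4333/5000 ≈ 0.866600
step 7 [7y] bond c/1=29/400: DF=(649973/500000 − 29/400·(0.980500+0.953700+0.920500+0.914200+0.874500+0.866600))/(1+29/400) = 2099/2500 ≈ 0.839600

1 1 1961/2000
2 2 9537/10000
3 3 1841/2000
4 4 4571/5000
5 5 1749/2000
6 6 4333/5000
7 7 2099/2500
DF(2y) is solved at step 2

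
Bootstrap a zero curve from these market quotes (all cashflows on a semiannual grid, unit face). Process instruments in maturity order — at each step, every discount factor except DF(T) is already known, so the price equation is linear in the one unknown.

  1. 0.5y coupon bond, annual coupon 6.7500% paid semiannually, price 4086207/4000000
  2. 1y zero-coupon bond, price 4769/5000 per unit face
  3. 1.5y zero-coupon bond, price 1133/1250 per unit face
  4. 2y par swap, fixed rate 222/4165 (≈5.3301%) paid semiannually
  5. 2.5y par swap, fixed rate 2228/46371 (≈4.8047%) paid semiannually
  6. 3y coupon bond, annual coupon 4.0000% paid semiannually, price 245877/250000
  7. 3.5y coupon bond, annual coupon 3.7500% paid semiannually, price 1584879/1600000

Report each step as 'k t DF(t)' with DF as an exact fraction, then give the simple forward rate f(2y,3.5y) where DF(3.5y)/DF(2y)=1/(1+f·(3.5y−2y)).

1 1/2 4941/5000
2 1 4769/5000
3 3/2 1133/1250
4 2 9001/10000
5 5/2 4443/5000
6 3 8733/10000
7 7/2 8709/10000
f(2y,3.5y) = ((9001/10000)/(8709/10000) − 1)/(3/2) = 584/26127 ≈ 2.2352%

step 1 [0.5y] bond c/2=27/800: DF=(4086207/4000000 − 27/800·(0))/(1+27/800) = 4941/5000 ≈ 0.988200
step 2 [1y] zero: DF = P = 4769/5000 ≈ 0.953800
step 3 [1.5y] zero: DF = P = 1133/1250 ≈ 0.906400
step 4 [2y] swap r/2=111/4165: DF=(1 − 111/4165·(0.988200+0.953800+0.906400))/(1+111/4165) = 9001/10000 ≈ 0.900100
step 5 [2.5y] swap r/2=1114/46371: DF=(1 − 1114/46371·(0.988200+0.953800+0.906400+0.900100))/(1+1114/46371) = 4443/5000 ≈ 0.888600
step 6 [3y] bond c/2=1/50: DF=(245877/250000 − 1/50·(0.988200+0.953800+0.906400+0.900100+0.888600))/(1+1/50) = 8733/10000 ≈ 0.873300
step 7 [3.5y] bond c/2=3/160: DF=(1584879/1600000 − 3/160·(0.988200+0.953800+0.906400+0.900100+0.888600+0.873300))/(1+3/160) = 8709/10000 ≈ 0.870900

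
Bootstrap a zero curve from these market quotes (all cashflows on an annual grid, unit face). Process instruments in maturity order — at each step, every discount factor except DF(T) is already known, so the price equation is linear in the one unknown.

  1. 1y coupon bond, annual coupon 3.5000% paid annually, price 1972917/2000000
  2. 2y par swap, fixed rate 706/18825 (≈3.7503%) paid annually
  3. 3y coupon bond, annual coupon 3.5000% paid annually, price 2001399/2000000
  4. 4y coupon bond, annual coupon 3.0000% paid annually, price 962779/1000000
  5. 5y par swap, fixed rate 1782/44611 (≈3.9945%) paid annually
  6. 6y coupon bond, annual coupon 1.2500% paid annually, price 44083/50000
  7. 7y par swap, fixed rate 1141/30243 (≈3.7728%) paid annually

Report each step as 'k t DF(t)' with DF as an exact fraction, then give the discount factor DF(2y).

1 1 9531/10000
2 2 4647/5000
3 3 1129/1250
4 4 1067/1250
5 5 4109/5000
6 6 8157/10000
7 7 3859/5000
DF(2y) = 4647/5000 ≈ 0.929400

step 1 [1y] bond c/1=7/200: DF=(1972917/2000000 − 7/200·(0))/(1+7/200) = 9531/10000 ≈ 0.953100
step 2 [2y] swap r/1=706/18825: DF=(1 − 706/18825·(0.953100))/(1+706/18825) = 4647/5000 ≈ 0.929400
step 3 [3y] bond c/1=7/200: DF=(2001399/2000000 − 7/200·(0.953100+0.929400))/(1+7/200) = 1129/1250 ≈ 0.903200
step 4 [4y] bond c/1=3/100: DF=(962779/1000000 − 3/100·(0.953100+0.929400+0.903200))/(1+3/100) = 1067/1250 ≈ 0.853600
step 5 [5y] swap r/1=1782/44611: DF=(1 − 1782/44611·(0.953100+0.929400+0.903200+0.853600))/(1+1782/44611) = 4109/5000 ≈ 0.821800
step 6 [6y] bond c/1=1/80: DF=(44083/50000 − 1/80·(0.953100+0.929400+0.903200+0.853600+0.821800))/(1+1/80) = 8157/10000 ≈ 0.815700
step 7 [7y] swap r/1=1141/30243: DF=(1 − 1141/30243·(0.953100+0.929400+0.903200+0.853600+0.821800+0.815700))/(1+1141/30243) = 3859/5000 ≈ 0.771800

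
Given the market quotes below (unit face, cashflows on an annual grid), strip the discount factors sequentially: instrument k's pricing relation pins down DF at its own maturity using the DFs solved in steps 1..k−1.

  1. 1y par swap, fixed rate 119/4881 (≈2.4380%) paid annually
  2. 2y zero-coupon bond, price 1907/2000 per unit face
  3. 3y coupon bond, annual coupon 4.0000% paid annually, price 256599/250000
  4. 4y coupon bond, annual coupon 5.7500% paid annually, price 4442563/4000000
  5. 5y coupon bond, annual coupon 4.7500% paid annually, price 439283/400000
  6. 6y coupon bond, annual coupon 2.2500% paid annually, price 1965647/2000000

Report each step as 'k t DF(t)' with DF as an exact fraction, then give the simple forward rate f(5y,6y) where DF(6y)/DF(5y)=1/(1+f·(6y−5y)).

1 1 4881/5000
2 2 1907/2000
3 3 9127/10000
4 4 8957/10000
5 5 8789/10000
6 6 2149/2500
f(5y,6y) = ((8789/10000)/(2149/2500) − 1)/(1) = 193/8596 ≈ 2.2452%

step 1 [1y] swap r/1=119/4881: DF=(1 − 119/4881·(0))/(1+119/4881) = 4881/5000 ≈ 0.976200
step 2 [2y] zero: DF = P = 1907/2000 ≈ 0.953500
step 3 [3y] bond c/1=1/25: DF=(256599/250000 − 1/25·(0.976200+0.953500))/(1+1/25) = 9127/10000 ≈ 0.912700
step 4 [4y] bond c/1=23/400: DF=(4442563/4000000 − 23/400·(0.976200+0.953500+0.912700))/(1+23/400) = 8957/10000 ≈ 0.895700
step 5 [5y] bond c/1=19/400: DF=(439283/400000 − 19/400·(0.976200+0.953500+0.912700+0.895700))/(1+19/400) = 8789/10000 ≈ 0.878900
step 6 [6y] bond c/1=9/400: DF=(1965647/2000000 − 9/400·(0.976200+0.953500+0.912700+0.895700+0.878900))/(1+9/400) = 2149/2500 ≈ 0.859600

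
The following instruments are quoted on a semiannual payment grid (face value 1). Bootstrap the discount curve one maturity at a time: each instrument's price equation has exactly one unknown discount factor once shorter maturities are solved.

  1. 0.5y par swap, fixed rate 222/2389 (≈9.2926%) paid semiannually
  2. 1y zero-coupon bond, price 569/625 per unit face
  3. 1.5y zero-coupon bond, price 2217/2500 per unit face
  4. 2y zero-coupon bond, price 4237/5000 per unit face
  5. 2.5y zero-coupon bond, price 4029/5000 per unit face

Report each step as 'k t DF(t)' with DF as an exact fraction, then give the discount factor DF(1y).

1 1/2 2389/2500
2 1 569/625
3 3/2 2217/2500
4 2 4237/5000
5 5/2 4029/5000
DF(1y) = 569/625 ≈ 0.910400

step 1 [0.5y] swap r/2=111/2389: DF=(1 − 111/2389·(0))/(1+111/2389) = 2389/2500 ≈ 0.955600
step 2 [1y] zero: DF = P = 569/625 ≈ 0.910400
step 3 [1.5y] zero: DF = P = 2217/2500 ≈ 0.886800
step 4 [2y] zero: DF = P = 4237/5000 ≈ 0.847400
step 5 [2.5y] zero: DF = P = 4029/5000 ≈ 0.805800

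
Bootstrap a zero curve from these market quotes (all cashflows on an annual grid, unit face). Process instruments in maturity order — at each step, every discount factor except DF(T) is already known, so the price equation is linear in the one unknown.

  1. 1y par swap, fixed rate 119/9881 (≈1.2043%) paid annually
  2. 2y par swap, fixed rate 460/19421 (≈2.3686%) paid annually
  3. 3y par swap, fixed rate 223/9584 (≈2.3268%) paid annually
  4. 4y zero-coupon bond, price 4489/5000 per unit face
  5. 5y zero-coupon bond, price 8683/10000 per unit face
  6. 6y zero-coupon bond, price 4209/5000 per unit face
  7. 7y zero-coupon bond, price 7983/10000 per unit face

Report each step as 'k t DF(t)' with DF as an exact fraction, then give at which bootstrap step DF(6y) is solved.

step 1 [1y] swap r/1=119/9881: DF=(1 − 119/9881·(0))/(1+119/9881) = 9881/10000 ≈ 0.988100
step 2 [2y] swap r/1=460/19421: DF=(1 − 460/19421·(0.988100))/(1+460/19421) = 477/500 ≈ 0.954000
step 3 [3y] swap r/1=223/9584: DF=(1 − 223/9584·(0.988100+0.954000))/(1+223/9584) = 9331/10000 ≈ 0.933100
step 4 [4y] zero: DF = P = 4489/5000 ≈ 0.897800
step 5 [5y] zero: DF = P = 8683/10000 ≈ 0.868300
step 6 [6y] zero: DF = P = 4209/5000 ≈ 0.841800
step 7 [7y] zero: DF = P = 7983/10000 ≈ 0.798300

1 1 9881/10000
2 2 477/500
3 3 9331/10000
4 4 4489/5000
5 5 8683/10000
6 6 4209/5000
7 7 7983/10000
DF(6y) is solved at step 6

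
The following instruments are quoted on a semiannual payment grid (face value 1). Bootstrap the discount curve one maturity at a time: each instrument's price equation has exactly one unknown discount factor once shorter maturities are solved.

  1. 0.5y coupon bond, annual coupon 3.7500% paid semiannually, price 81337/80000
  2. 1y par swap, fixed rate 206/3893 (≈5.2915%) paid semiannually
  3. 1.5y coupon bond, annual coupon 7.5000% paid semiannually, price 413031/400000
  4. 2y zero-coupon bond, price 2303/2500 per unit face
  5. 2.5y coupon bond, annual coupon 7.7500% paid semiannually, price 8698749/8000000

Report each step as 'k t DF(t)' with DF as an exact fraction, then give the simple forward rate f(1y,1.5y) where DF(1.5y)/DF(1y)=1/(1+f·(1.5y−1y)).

1 1/2 499/500
2 1 1897/2000
3 3/2 9249/10000
4 2 2303/2500
5 5/2 9053/10000
f(1y,1.5y) = ((1897/2000)/(9249/10000) − 1)/(1/2) = 472/9249 ≈ 5.1033%

step 1 [0.5y] bond c/2=3/160: DF=(81337/80000 − 3/160·(0))/(1+3/160) = 499/500 ≈ 0.998000
step 2 [1y] swap r/2=103/3893: DF=(1 − 103/3893·(0.998000))/(1+103/3893) = 1897/2000 ≈ 0.948500
step 3 [1.5y] bond c/2=3/80: DF=(413031/400000 − 3/80·(0.998000+0.948500))/(1+3/80) = 9249/10000 ≈ 0.924900
step 4 [2y] zero: DF = P = 2303/2500 ≈ 0.921200
step 5 [2.5y] bond c/2=31/800: DF=(8698749/8000000 − 31/800·(0.998000+0.948500+0.924900+0.921200))/(1+31/800) = 9053/10000 ≈ 0.905300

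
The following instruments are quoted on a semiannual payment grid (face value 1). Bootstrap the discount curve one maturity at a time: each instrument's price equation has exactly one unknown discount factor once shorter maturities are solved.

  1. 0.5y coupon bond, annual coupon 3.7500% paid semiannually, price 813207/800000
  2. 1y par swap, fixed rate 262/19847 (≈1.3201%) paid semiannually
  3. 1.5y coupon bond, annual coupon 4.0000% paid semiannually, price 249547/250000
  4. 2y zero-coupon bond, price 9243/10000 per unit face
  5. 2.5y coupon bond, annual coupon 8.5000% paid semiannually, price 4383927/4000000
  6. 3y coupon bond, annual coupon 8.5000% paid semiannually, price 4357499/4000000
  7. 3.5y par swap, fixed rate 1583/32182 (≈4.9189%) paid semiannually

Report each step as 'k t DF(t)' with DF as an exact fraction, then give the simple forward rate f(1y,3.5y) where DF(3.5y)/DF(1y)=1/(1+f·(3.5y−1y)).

1 1/2 4989/5000
2 1 9869/10000
3 3/2 9397/10000
4 2 9243/10000
5 5/2 559/625
6 3 2129/2500
7 7/2 8417/10000
f(1y,3.5y) = ((9869/10000)/(8417/10000) − 1)/(5/2) = 2904/42085 ≈ 6.9003%

step 1 [0.5y] bond c/2=3/160: DF=(813207/800000 − 3/160·(0))/(1+3/160) = 4989/5000 ≈ 0.997800
step 2 [1y] swap r/2=131/19847: DF=(1 − 131/19847·(0.997800))/(1+131/19847) = 9869/10000 ≈ 0.986900
step 3 [1.5y] bond c/2=1/50: DF=(249547/250000 − 1/50·(0.997800+0.986900))/(1+1/50) = 9397/10000 ≈ 0.939700
step 4 [2y] zero: DF = P = 9243/10000 ≈ 0.924300
step 5 [2.5y] bond c/2=17/400: DF=(4383927/4000000 − 17/400·(0.997800+0.986900+0.939700+0.924300))/(1+17/400) = 559/625 ≈ 0.894400
step 6 [3y] bond c/2=17/400: DF=(4357499/4000000 − 17/400·(0.997800+0.986900+0.939700+0.924300+0.894400))/(1+17/400) = 2129/2500 ≈ 0.851600
step 7 [3.5y] swap r/2=1583/64364: DF=(1 − 1583/64364·(0.997800+0.986900+0.939700+0.924300+0.894400+0.851600))/(1+1583/64364) = 8417/10000 ≈ 0.841700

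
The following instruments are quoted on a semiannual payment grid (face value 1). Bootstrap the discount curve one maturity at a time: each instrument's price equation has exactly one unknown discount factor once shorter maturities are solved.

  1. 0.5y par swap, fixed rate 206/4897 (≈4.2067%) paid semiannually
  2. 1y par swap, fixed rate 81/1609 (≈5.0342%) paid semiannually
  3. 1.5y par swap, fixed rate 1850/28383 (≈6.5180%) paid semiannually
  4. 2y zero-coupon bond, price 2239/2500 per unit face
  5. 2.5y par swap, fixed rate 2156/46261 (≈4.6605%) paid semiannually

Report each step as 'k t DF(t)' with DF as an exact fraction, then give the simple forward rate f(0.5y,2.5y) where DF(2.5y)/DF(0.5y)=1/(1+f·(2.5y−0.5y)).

step 1 [0.5y] swap r/2=103/4897: DF=(1 − 103/4897·(0))/(1+103/4897) = 4897/5000 ≈ 0.979400
step 2 [1y] swap r/2=81/3218: DF=(1 − 81/3218·(0.979400))/(1+81/3218) = 4757/5000 ≈ 0.951400
step 3 [1.5y] swap r/2=925/28383: DF=(1 − 925/28383·(0.979400+0.951400))/(1+925/28383) = 363/400 ≈ 0.907500
step 4 [2y] zero: DF = P = 2239/2500 ≈ 0.895600
step 5 [2.5y] swap r/2=1078/46261: DF=(1 − 1078/46261·(0.979400+0.951400+0.907500+0.895600))/(1+1078/46261) = 4461/5000 ≈ 0.892200

1 1/2 4897/5000
2 1 4757/5000
3 3/2 363/400
4 2 2239/2500
5 5/2 4461/5000
f(0.5y,2.5y) = ((4897/5000)/(4461/5000) − 1)/(2) = 218/4461 ≈ 4.8868%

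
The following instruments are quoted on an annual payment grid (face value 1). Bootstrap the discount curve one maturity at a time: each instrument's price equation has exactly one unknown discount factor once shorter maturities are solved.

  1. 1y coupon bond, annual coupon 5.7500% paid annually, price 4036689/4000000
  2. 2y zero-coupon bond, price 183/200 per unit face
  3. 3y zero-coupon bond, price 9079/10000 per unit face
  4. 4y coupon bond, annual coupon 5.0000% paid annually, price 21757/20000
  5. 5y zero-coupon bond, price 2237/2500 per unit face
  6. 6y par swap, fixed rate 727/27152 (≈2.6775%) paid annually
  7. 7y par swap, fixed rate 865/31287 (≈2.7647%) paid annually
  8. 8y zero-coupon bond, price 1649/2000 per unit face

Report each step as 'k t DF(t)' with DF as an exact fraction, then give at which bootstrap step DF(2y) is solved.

step 1 [1y] bond c/1=23/400: DF=(4036689/4000000 − 23/400·(0))/(1+23/400) = 9543/10000 ≈ 0.954300
step 2 [2y] zero: DF = P = 183/200 ≈ 0.915000
step 3 [3y] zero: DF = P = 9079/10000 ≈ 0.907900
step 4 [4y] bond c/1=1/20: DF=(21757/20000 − 1/20·(0.954300+0.915000+0.907900))/(1+1/20) = 4519/5000 ≈ 0.903800
step 5 [5y] zero: DF = P = 2237/2500 ≈ 0.894800
step 6 [6y] swap r/1=727/27152: DF=(1 − 727/27152·(0.954300+0.915000+0.907900+0.903800+0.894800))/(1+727/27152) = 4273/5000 ≈ 0.854600
step 7 [7y] swap r/1=865/31287: DF=(1 − 865/31287·(0.954300+0.915000+0.907900+0.903800+0.894800+0.854600))/(1+865/31287) = 827/1000 ≈ 0.827000
step 8 [8y] zero: DF = P = 1649/2000 ≈ 0.824500

1 1 9543/10000
2 2 183/200
3 3 9079/10000
4 4 4519/5000
5 5 2237/2500
6 6 4273/5000
7 7 827/1000
8 8 1649/2000
DF(2y) is solved at step 2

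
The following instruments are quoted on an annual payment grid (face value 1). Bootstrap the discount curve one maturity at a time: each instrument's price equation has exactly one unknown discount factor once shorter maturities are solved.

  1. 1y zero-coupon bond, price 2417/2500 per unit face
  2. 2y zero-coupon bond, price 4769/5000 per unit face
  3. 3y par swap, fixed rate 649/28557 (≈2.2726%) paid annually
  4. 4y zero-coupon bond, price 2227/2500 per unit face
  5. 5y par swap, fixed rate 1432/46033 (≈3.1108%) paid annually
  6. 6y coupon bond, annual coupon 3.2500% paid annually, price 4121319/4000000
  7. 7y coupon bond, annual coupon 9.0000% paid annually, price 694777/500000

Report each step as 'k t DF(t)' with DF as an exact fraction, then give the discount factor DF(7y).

step 1 [1y] zero: DF = P = 2417/2500 ≈ 0.966800
step 2 [2y] zero: DF = P = 4769/5000 ≈ 0.953800
step 3 [3y] swap r/1=649/28557: DF=(1 − 649/28557·(0.966800+0.953800))/(1+649/28557) = 9351/10000 ≈ 0.935100
step 4 [4y] zero: DF = P = 2227/2500 ≈ 0.890800
step 5 [5y] swap r/1=1432/46033: DF=(1 − 1432/46033·(0.966800+0.953800+0.935100+0.890800))/(1+1432/46033) = 1071/1250 ≈ 0.856800
step 6 [6y] bond c/1=13/400: DF=(4121319/4000000 − 13/400·(0.966800+0.953800+0.935100+0.890800+0.856800))/(1+13/400) = 853/1000 ≈ 0.853000
step 7 [7y] bond c/1=9/100: DF=(694777/500000 − 9/100·(0.966800+0.953800+0.935100+0.890800+0.856800+0.853000))/(1+9/100) = 8243/10000 ≈ 0.824300

1 1 2417/2500
2 2 4769/5000
3 3 9351/10000
4 4 2227/2500
5 5 1071/1250
6 6 853/1000
7 7 8243/10000
DF(7y) = 8243/10000 ≈ 0.824300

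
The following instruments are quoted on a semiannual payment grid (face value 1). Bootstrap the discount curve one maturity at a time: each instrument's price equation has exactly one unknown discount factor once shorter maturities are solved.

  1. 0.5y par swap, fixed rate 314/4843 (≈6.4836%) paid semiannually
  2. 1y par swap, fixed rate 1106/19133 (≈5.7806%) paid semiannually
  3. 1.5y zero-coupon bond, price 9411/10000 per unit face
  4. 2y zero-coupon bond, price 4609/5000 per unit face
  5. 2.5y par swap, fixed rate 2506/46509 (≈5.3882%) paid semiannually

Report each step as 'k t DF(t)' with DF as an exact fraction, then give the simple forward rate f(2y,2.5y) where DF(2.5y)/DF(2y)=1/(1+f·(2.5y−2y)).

step 1 [0.5y] swap r/2=157/4843: DF=(1 − 157/4843·(0))/(1+157/4843) = 4843/5000 ≈ 0.968600
step 2 [1y] swap r/2=553/19133: DF=(1 − 553/19133·(0.968600))/(1+553/19133) = 9447/10000 ≈ 0.944700
step 3 [1.5y] zero: DF = P = 9411/10000 ≈ 0.941100
step 4 [2y] zero: DF = P = 4609/5000 ≈ 0.921800
step 5 [2.5y] swap r/2=1253/46509: DF=(1 − 1253/46509·(0.968600+0.944700+0.941100+0.921800))/(1+1253/46509) = 8747/10000 ≈ 0.874700

1 1/2 4843/5000
2 1 9447/10000
3 3/2 9411/10000
4 2 4609/5000
5 5/2 8747/10000
f(2y,2.5y) = ((4609/5000)/(8747/10000) − 1)/(1/2) = 942/8747 ≈ 10.7694%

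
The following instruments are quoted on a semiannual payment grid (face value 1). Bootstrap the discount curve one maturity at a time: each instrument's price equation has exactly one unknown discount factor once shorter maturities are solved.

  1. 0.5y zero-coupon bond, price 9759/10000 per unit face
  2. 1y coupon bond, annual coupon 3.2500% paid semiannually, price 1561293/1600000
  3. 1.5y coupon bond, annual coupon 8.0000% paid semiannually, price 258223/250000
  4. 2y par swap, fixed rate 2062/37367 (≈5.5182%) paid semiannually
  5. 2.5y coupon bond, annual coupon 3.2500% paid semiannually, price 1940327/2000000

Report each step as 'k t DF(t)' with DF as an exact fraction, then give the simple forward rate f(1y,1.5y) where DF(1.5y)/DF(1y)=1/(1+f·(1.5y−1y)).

1 1/2 9759/10000
2 1 4723/5000
3 3/2 9193/10000
4 2 8969/10000
5 5/2 8949/10000
f(1y,1.5y) = ((4723/5000)/(9193/10000) − 1)/(1/2) = 506/9193 ≈ 5.5042%

step 1 [0.5y] zero: DF = P = 9759/10000 ≈ 0.975900
step 2 [1y] bond c/2=13/800: DF=(1561293/1600000 − 13/800·(0.975900))/(1+13/800) = 4723/5000 ≈ 0.944600
step 3 [1.5y] bond c/2=1/25: DF=(258223/250000 − 1/25·(0.975900+0.944600))/(1+1/25) = 9193/10000 ≈ 0.919300
step 4 [2y] swap r/2=1031/37367: DF=(1 − 1031/37367·(0.975900+0.944600+0.919300))/(1+1031/37367) = 8969/10000 ≈ 0.896900
step 5 [2.5y] bond c/2=13/800: DF=(1940327/2000000 − 13/800·(0.975900+0.944600+0.919300+0.896900))/(1+13/800) = 8949/10000 ≈ 0.894900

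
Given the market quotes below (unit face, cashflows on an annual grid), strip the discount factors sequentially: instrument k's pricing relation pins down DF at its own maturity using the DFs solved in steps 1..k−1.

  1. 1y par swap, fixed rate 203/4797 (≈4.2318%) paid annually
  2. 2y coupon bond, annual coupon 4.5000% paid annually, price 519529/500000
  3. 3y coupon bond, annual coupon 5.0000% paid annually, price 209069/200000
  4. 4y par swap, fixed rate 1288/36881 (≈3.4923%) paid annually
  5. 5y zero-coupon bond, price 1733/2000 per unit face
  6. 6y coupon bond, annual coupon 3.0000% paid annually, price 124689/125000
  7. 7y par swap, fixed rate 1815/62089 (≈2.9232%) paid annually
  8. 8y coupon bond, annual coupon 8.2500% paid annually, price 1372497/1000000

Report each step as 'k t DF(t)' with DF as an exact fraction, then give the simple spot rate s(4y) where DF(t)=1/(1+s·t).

1 1 4797/5000
2 2 953/1000
3 3 1809/2000
4 4 1089/1250
5 5 1733/2000
6 6 4179/5000
7 7 1637/2000
8 8 7947/10000
s(4y) = (1/(1089/1250) − 1)/(4) = 161/4356 ≈ 3.6961%

step 1 [1y] swap r/1=203/4797: DF=(1 − 203/4797·(0))/(1+203/4797) = 4797/5000 ≈ 0.959400
step 2 [2y] bond c/1=9/200: DF=(519529/500000 − 9/200·(0.959400))/(1+9/200) = 953/1000 ≈ 0.953000
step 3 [3y] bond c/1=1/20: DF=(209069/200000 − 1/20·(0.959400+0.953000))/(1+1/20) = 1809/2000 ≈ 0.904500
step 4 [4y] swap r/1=1288/36881: DF=(1 − 1288/36881·(0.959400+0.953000+0.904500))/(1+1288/36881) = 1089/1250 ≈ 0.871200
step 5 [5y] zero: DF = P = 1733/2000 ≈ 0.866500
step 6 [6y] bond c/1=3/100: DF=(124689/125000 − 3/100·(0.959400+0.953000+0.904500+0.871200+0.866500))/(1+3/100) = 4179/5000 ≈ 0.835800
step 7 [7y] swap r/1=1815/62089: DF=(1 − 1815/62089·(0.959400+0.953000+0.904500+0.871200+0.866500+0.835800))/(1+1815/62089) = 1637/2000 ≈ 0.818500
step 8 [8y] bond c/1=33/400: DF=(1372497/1000000 − 33/400·(0.959400+0.953000+0.904500+0.871200+0.866500+0.835800+0.818500))/(1+33/400) = 7947/10000 ≈ 0.794700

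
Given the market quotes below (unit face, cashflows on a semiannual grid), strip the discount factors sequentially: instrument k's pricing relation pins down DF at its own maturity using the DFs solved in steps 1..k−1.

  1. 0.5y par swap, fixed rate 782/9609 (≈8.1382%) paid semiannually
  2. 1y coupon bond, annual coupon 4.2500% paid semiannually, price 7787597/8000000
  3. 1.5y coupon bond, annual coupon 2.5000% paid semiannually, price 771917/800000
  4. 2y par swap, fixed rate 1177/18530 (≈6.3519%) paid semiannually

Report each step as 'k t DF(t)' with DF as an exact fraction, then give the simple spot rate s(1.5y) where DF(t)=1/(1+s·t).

1 1/2 9609/10000
2 1 2333/2500
3 3/2 581/625
4 2 8823/10000
s(1.5y) = (1/(581/625) − 1)/(3/2) = 88/1743 ≈ 5.0488%

step 1 [0.5y] swap r/2=391/9609: DF=(1 − 391/9609·(0))/(1+391/9609) = 9609/10000 ≈ 0.960900
step 2 [1y] bond c/2=17/800: DF=(7787597/8000000 − 17/800·(0.960900))/(1+17/800) = 2333/2500 ≈ 0.933200
step 3 [1.5y] bond c/2=1/80: DF=(771917/800000 − 1/80·(0.960900+0.933200))/(1+1/80) = 581/625 ≈ 0.929600
step 4 [2y] swap r/2=1177/37060: DF=(1 − 1177/37060·(0.960900+0.933200+0.929600))/(1+1177/37060) = 8823/10000 ≈ 0.882300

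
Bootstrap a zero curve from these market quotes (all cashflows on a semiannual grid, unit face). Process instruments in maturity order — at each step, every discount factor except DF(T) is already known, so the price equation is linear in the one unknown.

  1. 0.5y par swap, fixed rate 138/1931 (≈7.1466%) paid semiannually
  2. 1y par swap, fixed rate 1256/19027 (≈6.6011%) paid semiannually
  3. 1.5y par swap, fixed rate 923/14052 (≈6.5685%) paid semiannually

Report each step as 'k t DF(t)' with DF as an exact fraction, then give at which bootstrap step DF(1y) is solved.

step 1 [0.5y] swap r/2=69/1931: DF=(1 − 69/1931·(0))/(1+69/1931) = 1931/2000 ≈ 0.965500
step 2 [1y] swap r/2=628/19027: DF=(1 − 628/19027·(0.965500))/(1+628/19027) = 2343/2500 ≈ 0.937200
step 3 [1.5y] swap r/2=923/28104: DF=(1 − 923/28104·(0.965500+0.937200))/(1+923/28104) = 9077/10000 ≈ 0.907700

1 1/2 1931/2000
2 1 2343/2500
3 3/2 9077/10000
DF(1y) is solved at step 2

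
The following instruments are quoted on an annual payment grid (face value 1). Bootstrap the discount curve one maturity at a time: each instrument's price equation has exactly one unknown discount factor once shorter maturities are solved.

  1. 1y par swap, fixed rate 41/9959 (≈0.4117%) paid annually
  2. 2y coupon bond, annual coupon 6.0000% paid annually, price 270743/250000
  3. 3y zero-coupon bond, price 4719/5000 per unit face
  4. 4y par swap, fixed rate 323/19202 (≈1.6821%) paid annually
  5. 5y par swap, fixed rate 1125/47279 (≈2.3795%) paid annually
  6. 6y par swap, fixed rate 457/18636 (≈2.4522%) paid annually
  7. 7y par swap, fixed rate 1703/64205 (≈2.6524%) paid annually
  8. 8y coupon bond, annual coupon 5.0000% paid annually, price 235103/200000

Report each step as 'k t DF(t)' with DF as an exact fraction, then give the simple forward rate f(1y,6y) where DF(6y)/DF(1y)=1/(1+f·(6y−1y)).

step 1 [1y] swap r/1=41/9959: DF=(1 − 41/9959·(0))/(1+41/9959) = 9959/10000 ≈ 0.995900
step 2 [2y] bond c/1=3/50: DF=(270743/250000 − 3/50·(0.995900))/(1+3/50) = 9653/10000 ≈ 0.965300
step 3 [3y] zero: DF = P = 4719/5000 ≈ 0.943800
step 4 [4y] swap r/1=323/19202: DF=(1 − 323/19202·(0.995900+0.965300+0.943800))/(1+323/19202) = 4677/5000 ≈ 0.935400
step 5 [5y] swap r/1=1125/47279: DF=(1 − 1125/47279·(0.995900+0.965300+0.943800+0.935400))/(1+1125/47279) = 71/80 ≈ 0.887500
step 6 [6y] swap r/1=457/18636: DF=(1 − 457/18636·(0.995900+0.965300+0.943800+0.935400+0.887500))/(1+457/18636) = 8629/10000 ≈ 0.862900
step 7 [7y] swap r/1=1703/64205: DF=(1 − 1703/64205·(0.995900+0.965300+0.943800+0.935400+0.887500+0.862900))/(1+1703/64205) = 8297/10000 ≈ 0.829700
step 8 [8y] bond c/1=1/20: DF=(235103/200000 − 1/20·(0.995900+0.965300+0.943800+0.935400+0.887500+0.862900+0.829700))/(1+1/20) = 4069/5000 ≈ 0.813800

1 1 9959/10000
2 2 9653/10000
3 3 4719/5000
4 4 4677/5000
5 5 71/80
6 6 8629/10000
7 7 8297/10000
8 8 4069/5000
f(1y,6y) = ((9959/10000)/(8629/10000) − 1)/(5) = 266/8629 ≈ 3.0826%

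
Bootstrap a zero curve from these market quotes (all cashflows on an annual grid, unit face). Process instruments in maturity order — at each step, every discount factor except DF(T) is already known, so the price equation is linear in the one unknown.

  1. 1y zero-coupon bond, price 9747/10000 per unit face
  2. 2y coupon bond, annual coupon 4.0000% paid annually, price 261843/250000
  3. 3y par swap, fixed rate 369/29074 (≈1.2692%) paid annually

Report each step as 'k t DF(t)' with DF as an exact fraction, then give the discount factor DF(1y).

1 1 9747/10000
2 2 606/625
3 3 9631/10000
DF(1y) = 9747/10000 ≈ 0.974700

step 1 [1y] zero: DF = P = 9747/10000 ≈ 0.974700
step 2 [2y] bond c/1=1/25: DF=(261843/250000 − 1/25·(0.974700))/(1+1/25) = 606/625 ≈ 0.969600
step 3 [3y] swap r/1=369/29074: DF=(1 − 369/29074·(0.974700+0.969600))/(1+369/29074) = 9631/10000 ≈ 0.963100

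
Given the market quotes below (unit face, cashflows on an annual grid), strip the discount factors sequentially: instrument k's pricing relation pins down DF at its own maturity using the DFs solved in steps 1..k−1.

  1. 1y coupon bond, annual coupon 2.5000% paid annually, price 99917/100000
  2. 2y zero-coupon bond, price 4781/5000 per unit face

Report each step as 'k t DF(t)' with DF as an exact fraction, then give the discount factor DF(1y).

step 1 [1y] bond c/1=1/40: DF=(99917/100000 − 1/40·(0))/(1+1/40) = 2437/2500 ≈ 0.974800
step 2 [2y] zero: DF = P = 4781/5000 ≈ 0.956200

1 1 2437/2500
2 2 4781/5000
DF(1y) = 2437/2500 ≈ 0.974800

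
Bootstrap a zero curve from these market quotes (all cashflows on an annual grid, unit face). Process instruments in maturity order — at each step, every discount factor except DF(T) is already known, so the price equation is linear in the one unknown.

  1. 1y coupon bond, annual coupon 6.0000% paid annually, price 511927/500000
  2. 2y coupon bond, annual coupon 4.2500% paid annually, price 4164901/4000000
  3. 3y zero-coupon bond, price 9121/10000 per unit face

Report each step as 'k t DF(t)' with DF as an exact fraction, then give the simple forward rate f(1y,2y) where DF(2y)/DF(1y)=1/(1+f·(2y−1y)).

step 1 [1y] bond c/1=3/50: DF=(511927/500000 − 3/50·(0))/(1+3/50) = 9659/10000 ≈ 0.965900
step 2 [2y] bond c/1=17/400: DF=(4164901/4000000 − 17/400·(0.965900))/(1+17/400) = 4797/5000 ≈ 0.959400
step 3 [3y] zero: DF = P = 9121/10000 ≈ 0.912100

1 1 9659/10000
2 2 4797/5000
3 3 9121/10000
f(1y,2y) = ((9659/10000)/(4797/5000) − 1)/(1) = 5/738 ≈ 0.6775%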